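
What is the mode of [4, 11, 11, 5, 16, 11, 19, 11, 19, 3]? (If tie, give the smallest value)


Count the frequency of each value:
  3 appears 1 time(s)
  4 appears 1 time(s)
  5 appears 1 time(s)
  11 appears 4 time(s)
  16 appears 1 time(s)
  19 appears 2 time(s)
Maximum frequency is 4.
Only 11 reaches that frequency, so it is the mode.
Final answer: 11


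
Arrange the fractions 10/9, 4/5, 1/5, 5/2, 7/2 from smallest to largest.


Convert to decimal for comparison:
  10/9 = 1.1111
  4/5 = 0.8
  1/5 = 0.2
  5/2 = 2.5
  7/2 = 3.5
Decimals in increasing order: 0.2 < 0.8 < 1.1111 < 2.5 < 3.5
Writing each back as its fraction gives the sorted order.
Final answer: 1/5, 4/5, 10/9, 5/2, 7/2


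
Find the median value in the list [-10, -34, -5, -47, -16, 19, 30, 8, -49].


First, sort the list: [-49, -47, -34, -16, -10, -5, 8, 19, 30]
The list has 9 elements (odd count).
The middle index is 4 (0-based), and the element there is -10.
Final answer: -10


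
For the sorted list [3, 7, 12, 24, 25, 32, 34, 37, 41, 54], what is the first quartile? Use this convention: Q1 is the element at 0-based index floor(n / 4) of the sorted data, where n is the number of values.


The list has n = 10 elements.
Q1 index = floor(10 / 4) = floor(2.5) = 2
Counting from index 0 in the sorted data, the element at index 2 is 12.
Final answer: 12


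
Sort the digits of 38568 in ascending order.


The number 38568 has digits: 3, 8, 5, 6, 8
Sorted: 3, 5, 6, 8, 8
Joining the sorted digits gives the result.
Final answer: 35688


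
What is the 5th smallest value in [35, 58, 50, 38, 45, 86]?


Sort ascending: [35, 38, 45, 50, 58, 86]
The 5th element (1-indexed) is at index 4.
Value = 58
Final answer: 58


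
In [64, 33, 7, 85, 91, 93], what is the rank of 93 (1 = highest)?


Sort descending: [93, 91, 85, 64, 33, 7]
Find 93 in the sorted list.
93 is at position 1.
Final answer: 1


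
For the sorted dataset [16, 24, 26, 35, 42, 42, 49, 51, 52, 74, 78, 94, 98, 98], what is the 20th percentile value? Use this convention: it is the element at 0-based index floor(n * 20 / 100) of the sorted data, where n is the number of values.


The dataset has n = 14 elements.
Index = floor(14 * 20 / 100) = floor(280 / 100) = floor(2.8) = 2
Counting from index 0 in the sorted data, the element at index 2 is 26.
Final answer: 26


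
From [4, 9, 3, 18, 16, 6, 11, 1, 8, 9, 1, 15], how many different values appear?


List all unique values:
Distinct values: [1, 3, 4, 6, 8, 9, 11, 15, 16, 18]
Count = 10
Final answer: 10


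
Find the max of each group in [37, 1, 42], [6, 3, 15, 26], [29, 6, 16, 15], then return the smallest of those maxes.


Find max of each group:
  Group 1: [37, 1, 42] -> max = 42
  Group 2: [6, 3, 15, 26] -> max = 26
  Group 3: [29, 6, 16, 15] -> max = 29
Maxes: [42, 26, 29]
Minimum of maxes = 26
Final answer: 26


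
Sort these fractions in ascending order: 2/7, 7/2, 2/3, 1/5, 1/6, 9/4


Convert to decimal for comparison:
  2/7 = 0.2857
  7/2 = 3.5
  2/3 = 0.6667
  1/5 = 0.2
  1/6 = 0.1667
  9/4 = 2.25
Decimals in increasing order: 0.1667 < 0.2 < 0.2857 < 0.6667 < 2.25 < 3.5
Writing each back as its fraction gives the sorted order.
Final answer: 1/6, 1/5, 2/7, 2/3, 9/4, 7/2


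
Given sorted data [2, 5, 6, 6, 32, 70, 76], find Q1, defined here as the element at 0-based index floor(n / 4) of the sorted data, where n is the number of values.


The list has n = 7 elements.
Q1 index = floor(7 / 4) = floor(1.75) = 1
Counting from index 0 in the sorted data, the element at index 1 is 5.
Final answer: 5


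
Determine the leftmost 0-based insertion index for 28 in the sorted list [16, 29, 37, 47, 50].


List is sorted: [16, 29, 37, 47, 50]
We need the leftmost position where 28 can be inserted, i.e. the first index whose element is >= 28 (or the end of the list if none is).
Binary search with low=0, high=5 (0-based indices):
  low=0, high=5, mid=2: a[2]=37 >= 28, so high = 2
  low=0, high=2, mid=1: a[1]=29 >= 28, so high = 1
  low=0, high=1, mid=0: a[0]=16 < 28, so low = 1
Now low = high = 1, so the insertion index is 1.
Final answer: 1


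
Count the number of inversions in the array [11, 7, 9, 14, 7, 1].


For each element, count the later elements that are smaller than it:
  11 (index 0): smaller elements after it = [7, 9, 7, 1] -> 4
  7 (index 1): smaller elements after it = [1] -> 1
  9 (index 2): smaller elements after it = [7, 1] -> 2
  14 (index 3): smaller elements after it = [7, 1] -> 2
  7 (index 4): smaller elements after it = [1] -> 1
Total inversions = 4 + 1 + 2 + 2 + 1 = 10
Final answer: 10


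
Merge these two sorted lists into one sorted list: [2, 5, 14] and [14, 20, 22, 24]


List A: [2, 5, 14]
List B: [14, 20, 22, 24]
Repeatedly compare the front elements and take the smaller:
  2 vs 14 -> take 2
  5 vs 14 -> take 5
  14 vs 14 -> take 14
  A is exhausted; append the rest of B: [14, 20, 22, 24]
Final answer: [2, 5, 14, 14, 20, 22, 24]


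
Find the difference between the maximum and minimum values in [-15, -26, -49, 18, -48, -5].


Maximum value: 18
Minimum value: -49
Range = 18 - (-49) = 67
Final answer: 67


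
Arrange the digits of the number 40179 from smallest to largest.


The number 40179 has digits: 4, 0, 1, 7, 9
Sorted: 0, 1, 4, 7, 9
Joining the sorted digits gives the result.
Final answer: 01479


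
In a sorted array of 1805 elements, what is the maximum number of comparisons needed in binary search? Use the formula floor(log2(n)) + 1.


Binary search halves the search space each step.
Maximum comparisons = floor(log2(1805)) + 1
log2(1805) = 10.8178
floor(log2(1805)) = 10, so 10 + 1 = 11
Final answer: 11


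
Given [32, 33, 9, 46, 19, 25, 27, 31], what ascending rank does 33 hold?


Sort ascending: [9, 19, 25, 27, 31, 32, 33, 46]
Find 33 in the sorted list.
33 is at position 7 (1-indexed).
Final answer: 7


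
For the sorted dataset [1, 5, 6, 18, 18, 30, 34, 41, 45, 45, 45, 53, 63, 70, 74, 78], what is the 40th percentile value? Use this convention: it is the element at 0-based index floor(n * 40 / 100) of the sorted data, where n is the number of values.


The dataset has n = 16 elements.
Index = floor(16 * 40 / 100) = floor(640 / 100) = floor(6.4) = 6
Counting from index 0 in the sorted data, the element at index 6 is 34.
Final answer: 34


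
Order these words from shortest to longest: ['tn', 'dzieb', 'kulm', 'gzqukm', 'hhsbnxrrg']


Compute lengths:
  'tn' has length 2
  'dzieb' has length 5
  'kulm' has length 4
  'gzqukm' has length 6
  'hhsbnxrrg' has length 9
Lengths in increasing order: 2 < 4 < 5 < 6 < 9
Listing the words in that order gives the answer.
Final answer: ['tn', 'kulm', 'dzieb', 'gzqukm', 'hhsbnxrrg']


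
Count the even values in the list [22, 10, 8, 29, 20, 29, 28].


Check each element:
  22 is even
  10 is even
  8 is even
  29 is odd
  20 is even
  29 is odd
  28 is even
Evens: [22, 10, 8, 20, 28]
Count of evens = 5
Final answer: 5


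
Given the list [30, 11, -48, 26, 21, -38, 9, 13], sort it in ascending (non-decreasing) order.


Original list: [30, 11, -48, 26, 21, -38, 9, 13]
Repeatedly take the smallest remaining element:
  Remaining [30, 11, -48, 26, 21, -38, 9, 13] -> smallest is -48
  Remaining [30, 11, 26, 21, -38, 9, 13] -> smallest is -38
  Remaining [30, 11, 26, 21, 9, 13] -> smallest is 9
  Remaining [30, 11, 26, 21, 13] -> smallest is 11
  Remaining [30, 26, 21, 13] -> smallest is 13
  Remaining [30, 26, 21] -> smallest is 21
  Remaining [30, 26] -> smallest is 26
  Remaining [30] -> smallest is 30
Collecting the picks in order gives the sorted list.
Final answer: [-48, -38, 9, 11, 13, 21, 26, 30]


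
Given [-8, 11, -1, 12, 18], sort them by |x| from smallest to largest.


Compute absolute values:
  |-8| = 8
  |11| = 11
  |-1| = 1
  |12| = 12
  |18| = 18
Absolute values in increasing order: 1 < 8 < 11 < 12 < 18
Listing the original numbers in that order gives the answer.
Final answer: [-1, -8, 11, 12, 18]


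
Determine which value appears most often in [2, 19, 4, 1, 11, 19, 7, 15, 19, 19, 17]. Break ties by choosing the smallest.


Count the frequency of each value:
  1 appears 1 time(s)
  2 appears 1 time(s)
  4 appears 1 time(s)
  7 appears 1 time(s)
  11 appears 1 time(s)
  15 appears 1 time(s)
  17 appears 1 time(s)
  19 appears 4 time(s)
Maximum frequency is 4.
Only 19 reaches that frequency, so it is the mode.
Final answer: 19


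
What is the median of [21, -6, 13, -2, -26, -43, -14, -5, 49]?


First, sort the list: [-43, -26, -14, -6, -5, -2, 13, 21, 49]
The list has 9 elements (odd count).
The middle index is 4 (0-based), and the element there is -5.
Final answer: -5


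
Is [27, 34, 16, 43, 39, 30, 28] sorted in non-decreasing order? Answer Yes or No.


Check consecutive pairs:
  27 <= 34? True
  34 <= 16? False
  16 <= 43? True
  43 <= 39? False
  39 <= 30? False
  30 <= 28? False
4 consecutive pair(s) are out of order, so the list is not sorted.
Final answer: No


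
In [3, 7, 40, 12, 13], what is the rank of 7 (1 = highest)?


Sort descending: [40, 13, 12, 7, 3]
Find 7 in the sorted list.
7 is at position 4.
Final answer: 4


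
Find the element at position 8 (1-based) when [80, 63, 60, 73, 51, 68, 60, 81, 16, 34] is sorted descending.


Sort descending: [81, 80, 73, 68, 63, 60, 60, 51, 34, 16]
The 8th element (1-indexed) is at index 7.
Value = 51
Final answer: 51


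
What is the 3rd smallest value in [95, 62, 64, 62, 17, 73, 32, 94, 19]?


Sort ascending: [17, 19, 32, 62, 62, 64, 73, 94, 95]
The 3rd element (1-indexed) is at index 2.
Value = 32
Final answer: 32


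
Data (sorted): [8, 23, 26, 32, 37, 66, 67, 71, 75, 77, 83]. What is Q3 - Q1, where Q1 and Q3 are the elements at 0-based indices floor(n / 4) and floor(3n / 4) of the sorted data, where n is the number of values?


The data has n = 11 elements.
Q1 index = floor(11 / 4) = floor(2.75) = 2; Q3 index = floor(3 * 11 / 4) = floor(8.25) = 8
Q1 = element at index 2 = 26
Q3 = element at index 8 = 75
IQR = 75 - 26 = 49
Final answer: 49


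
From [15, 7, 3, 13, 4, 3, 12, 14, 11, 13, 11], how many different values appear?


List all unique values:
Distinct values: [3, 4, 7, 11, 12, 13, 14, 15]
Count = 8
Final answer: 8


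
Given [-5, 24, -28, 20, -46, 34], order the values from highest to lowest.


Original list: [-5, 24, -28, 20, -46, 34]
Repeatedly take the largest remaining element:
  Remaining [-5, 24, -28, 20, -46, 34] -> largest is 34
  Remaining [-5, 24, -28, 20, -46] -> largest is 24
  Remaining [-5, -28, 20, -46] -> largest is 20
  Remaining [-5, -28, -46] -> largest is -5
  Remaining [-28, -46] -> largest is -28
  Remaining [-46] -> largest is -46
Collecting the picks in order gives the descending list.
Final answer: [34, 24, 20, -5, -28, -46]


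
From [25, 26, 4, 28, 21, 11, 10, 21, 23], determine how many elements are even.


Check each element:
  25 is odd
  26 is even
  4 is even
  28 is even
  21 is odd
  11 is odd
  10 is even
  21 is odd
  23 is odd
Evens: [26, 4, 28, 10]
Count of evens = 4
Final answer: 4


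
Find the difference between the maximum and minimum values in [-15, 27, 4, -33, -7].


Maximum value: 27
Minimum value: -33
Range = 27 - (-33) = 60
Final answer: 60


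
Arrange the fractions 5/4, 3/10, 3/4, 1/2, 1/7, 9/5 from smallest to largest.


Convert to decimal for comparison:
  5/4 = 1.25
  3/10 = 0.3
  3/4 = 0.75
  1/2 = 0.5
  1/7 = 0.1429
  9/5 = 1.8
Decimals in increasing order: 0.1429 < 0.3 < 0.5 < 0.75 < 1.25 < 1.8
Writing each back as its fraction gives the sorted order.
Final answer: 1/7, 3/10, 1/2, 3/4, 5/4, 9/5


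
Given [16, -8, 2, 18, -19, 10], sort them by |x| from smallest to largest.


Compute absolute values:
  |16| = 16
  |-8| = 8
  |2| = 2
  |18| = 18
  |-19| = 19
  |10| = 10
Absolute values in increasing order: 2 < 8 < 10 < 16 < 18 < 19
Listing the original numbers in that order gives the answer.
Final answer: [2, -8, 10, 16, 18, -19]


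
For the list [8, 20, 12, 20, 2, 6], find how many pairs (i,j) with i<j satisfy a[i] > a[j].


For each element, count the later elements that are smaller than it:
  8 (index 0): smaller elements after it = [2, 6] -> 2
  20 (index 1): smaller elements after it = [12, 2, 6] -> 3
  12 (index 2): smaller elements after it = [2, 6] -> 2
  20 (index 3): smaller elements after it = [2, 6] -> 2
  2 (index 4): smaller elements after it = [] -> 0
Total inversions = 2 + 3 + 2 + 2 + 0 = 9
Final answer: 9


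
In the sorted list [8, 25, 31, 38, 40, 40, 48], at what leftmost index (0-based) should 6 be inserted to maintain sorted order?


List is sorted: [8, 25, 31, 38, 40, 40, 48]
We need the leftmost position where 6 can be inserted, i.e. the first index whose element is >= 6 (or the end of the list if none is).
Binary search with low=0, high=7 (0-based indices):
  low=0, high=7, mid=3: a[3]=38 >= 6, so high = 3
  low=0, high=3, mid=1: a[1]=25 >= 6, so high = 1
  low=0, high=1, mid=0: a[0]=8 >= 6, so high = 0
Now low = high = 0, so the insertion index is 0.
Final answer: 0


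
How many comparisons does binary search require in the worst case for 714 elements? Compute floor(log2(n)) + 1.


Binary search halves the search space each step.
Maximum comparisons = floor(log2(714)) + 1
log2(714) = 9.4798
floor(log2(714)) = 9, so 9 + 1 = 10
Final answer: 10


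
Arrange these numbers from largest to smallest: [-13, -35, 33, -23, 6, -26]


Original list: [-13, -35, 33, -23, 6, -26]
Repeatedly take the largest remaining element:
  Remaining [-13, -35, 33, -23, 6, -26] -> largest is 33
  Remaining [-13, -35, -23, 6, -26] -> largest is 6
  Remaining [-13, -35, -23, -26] -> largest is -13
  Remaining [-35, -23, -26] -> largest is -23
  Remaining [-35, -26] -> largest is -26
  Remaining [-35] -> largest is -35
Collecting the picks in order gives the descending list.
Final answer: [33, 6, -13, -23, -26, -35]


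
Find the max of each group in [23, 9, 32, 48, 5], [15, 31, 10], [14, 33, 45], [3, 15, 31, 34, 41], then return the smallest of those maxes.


Find max of each group:
  Group 1: [23, 9, 32, 48, 5] -> max = 48
  Group 2: [15, 31, 10] -> max = 31
  Group 3: [14, 33, 45] -> max = 45
  Group 4: [3, 15, 31, 34, 41] -> max = 41
Maxes: [48, 31, 45, 41]
Minimum of maxes = 31
Final answer: 31


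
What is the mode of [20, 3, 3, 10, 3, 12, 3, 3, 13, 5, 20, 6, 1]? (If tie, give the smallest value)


Count the frequency of each value:
  1 appears 1 time(s)
  3 appears 5 time(s)
  5 appears 1 time(s)
  6 appears 1 time(s)
  10 appears 1 time(s)
  12 appears 1 time(s)
  13 appears 1 time(s)
  20 appears 2 time(s)
Maximum frequency is 5.
Only 3 reaches that frequency, so it is the mode.
Final answer: 3


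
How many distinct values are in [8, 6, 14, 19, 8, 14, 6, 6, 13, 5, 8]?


List all unique values:
Distinct values: [5, 6, 8, 13, 14, 19]
Count = 6
Final answer: 6


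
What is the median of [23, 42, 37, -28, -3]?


First, sort the list: [-28, -3, 23, 37, 42]
The list has 5 elements (odd count).
The middle index is 2 (0-based), and the element there is 23.
Final answer: 23


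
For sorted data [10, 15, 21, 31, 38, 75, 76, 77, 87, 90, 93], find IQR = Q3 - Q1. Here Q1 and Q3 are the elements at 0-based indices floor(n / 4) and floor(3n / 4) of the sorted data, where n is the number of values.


The data has n = 11 elements.
Q1 index = floor(11 / 4) = floor(2.75) = 2; Q3 index = floor(3 * 11 / 4) = floor(8.25) = 8
Q1 = element at index 2 = 21
Q3 = element at index 8 = 87
IQR = 87 - 21 = 66
Final answer: 66


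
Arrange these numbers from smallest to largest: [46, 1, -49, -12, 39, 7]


Original list: [46, 1, -49, -12, 39, 7]
Repeatedly take the smallest remaining element:
  Remaining [46, 1, -49, -12, 39, 7] -> smallest is -49
  Remaining [46, 1, -12, 39, 7] -> smallest is -12
  Remaining [46, 1, 39, 7] -> smallest is 1
  Remaining [46, 39, 7] -> smallest is 7
  Remaining [46, 39] -> smallest is 39
  Remaining [46] -> smallest is 46
Collecting the picks in order gives the sorted list.
Final answer: [-49, -12, 1, 7, 39, 46]


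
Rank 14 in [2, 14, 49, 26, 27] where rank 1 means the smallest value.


Sort ascending: [2, 14, 26, 27, 49]
Find 14 in the sorted list.
14 is at position 2 (1-indexed).
Final answer: 2


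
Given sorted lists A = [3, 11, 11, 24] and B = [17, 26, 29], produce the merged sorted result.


List A: [3, 11, 11, 24]
List B: [17, 26, 29]
Repeatedly compare the front elements and take the smaller:
  3 vs 17 -> take 3
  11 vs 17 -> take 11
  11 vs 17 -> take 11
  24 vs 17 -> take 17
  24 vs 26 -> take 24
  A is exhausted; append the rest of B: [26, 29]
Final answer: [3, 11, 11, 17, 24, 26, 29]


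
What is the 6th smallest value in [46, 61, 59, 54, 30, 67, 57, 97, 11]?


Sort ascending: [11, 30, 46, 54, 57, 59, 61, 67, 97]
The 6th element (1-indexed) is at index 5.
Value = 59
Final answer: 59


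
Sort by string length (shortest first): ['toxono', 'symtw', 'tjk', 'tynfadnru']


Compute lengths:
  'toxono' has length 6
  'symtw' has length 5
  'tjk' has length 3
  'tynfadnru' has length 9
Lengths in increasing order: 3 < 5 < 6 < 9
Listing the words in that order gives the answer.
Final answer: ['tjk', 'symtw', 'toxono', 'tynfadnru']


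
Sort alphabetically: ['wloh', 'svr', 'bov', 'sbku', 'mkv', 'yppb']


Compare strings character by character (the first differing letter decides):
  'bov' < 'mkv' since 'b' < 'm' at position 1
  'mkv' < 'sbku' since 'm' < 's' at position 1
  'sbku' < 'svr' since 'b' < 'v' at position 2
  'svr' < 'wloh' since 's' < 'w' at position 1
  'wloh' < 'yppb' since 'w' < 'y' at position 1
Chaining these comparisons gives the alphabetical order.
Final answer: ['bov', 'mkv', 'sbku', 'svr', 'wloh', 'yppb']


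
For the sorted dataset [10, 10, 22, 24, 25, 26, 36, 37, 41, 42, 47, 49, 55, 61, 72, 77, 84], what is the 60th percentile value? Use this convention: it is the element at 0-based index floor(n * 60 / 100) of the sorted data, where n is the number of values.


The dataset has n = 17 elements.
Index = floor(17 * 60 / 100) = floor(1020 / 100) = floor(10.2) = 10
Counting from index 0 in the sorted data, the element at index 10 is 47.
Final answer: 47


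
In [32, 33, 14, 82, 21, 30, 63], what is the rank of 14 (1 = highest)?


Sort descending: [82, 63, 33, 32, 30, 21, 14]
Find 14 in the sorted list.
14 is at position 7.
Final answer: 7


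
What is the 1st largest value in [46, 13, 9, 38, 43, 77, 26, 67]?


Sort descending: [77, 67, 46, 43, 38, 26, 13, 9]
The 1st element (1-indexed) is at index 0.
Value = 77
Final answer: 77


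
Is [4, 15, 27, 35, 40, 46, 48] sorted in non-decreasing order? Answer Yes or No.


Check consecutive pairs:
  4 <= 15? True
  15 <= 27? True
  27 <= 35? True
  35 <= 40? True
  40 <= 46? True
  46 <= 48? True
Every consecutive pair is in order, so the list is non-decreasing.
Final answer: Yes


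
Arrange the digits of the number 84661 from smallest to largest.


The number 84661 has digits: 8, 4, 6, 6, 1
Sorted: 1, 4, 6, 6, 8
Joining the sorted digits gives the result.
Final answer: 14668


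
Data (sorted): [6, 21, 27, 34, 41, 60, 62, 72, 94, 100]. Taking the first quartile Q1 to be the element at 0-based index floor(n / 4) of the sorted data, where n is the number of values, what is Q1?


The list has n = 10 elements.
Q1 index = floor(10 / 4) = floor(2.5) = 2
Counting from index 0 in the sorted data, the element at index 2 is 27.
Final answer: 27


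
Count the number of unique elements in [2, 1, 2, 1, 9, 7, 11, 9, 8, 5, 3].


List all unique values:
Distinct values: [1, 2, 3, 5, 7, 8, 9, 11]
Count = 8
Final answer: 8


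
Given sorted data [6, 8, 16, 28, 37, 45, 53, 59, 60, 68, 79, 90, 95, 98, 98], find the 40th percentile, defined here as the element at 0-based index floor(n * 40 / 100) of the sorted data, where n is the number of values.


The dataset has n = 15 elements.
Index = floor(15 * 40 / 100) = floor(600 / 100) = floor(6) = 6
Counting from index 0 in the sorted data, the element at index 6 is 53.
Final answer: 53


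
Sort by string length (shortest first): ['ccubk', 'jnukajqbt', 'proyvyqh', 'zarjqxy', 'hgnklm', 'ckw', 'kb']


Compute lengths:
  'ccubk' has length 5
  'jnukajqbt' has length 9
  'proyvyqh' has length 8
  'zarjqxy' has length 7
  'hgnklm' has length 6
  'ckw' has length 3
  'kb' has length 2
Lengths in increasing order: 2 < 3 < 5 < 6 < 7 < 8 < 9
Listing the words in that order gives the answer.
Final answer: ['kb', 'ckw', 'ccubk', 'hgnklm', 'zarjqxy', 'proyvyqh', 'jnukajqbt']


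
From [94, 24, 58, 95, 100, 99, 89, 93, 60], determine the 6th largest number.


Sort descending: [100, 99, 95, 94, 93, 89, 60, 58, 24]
The 6th element (1-indexed) is at index 5.
Value = 89
Final answer: 89


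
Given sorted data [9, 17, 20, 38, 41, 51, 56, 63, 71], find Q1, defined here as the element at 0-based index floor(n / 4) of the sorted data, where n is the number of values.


The list has n = 9 elements.
Q1 index = floor(9 / 4) = floor(2.25) = 2
Counting from index 0 in the sorted data, the element at index 2 is 20.
Final answer: 20


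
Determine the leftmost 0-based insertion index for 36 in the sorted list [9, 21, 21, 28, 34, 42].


List is sorted: [9, 21, 21, 28, 34, 42]
We need the leftmost position where 36 can be inserted, i.e. the first index whose element is >= 36 (or the end of the list if none is).
Binary search with low=0, high=6 (0-based indices):
  low=0, high=6, mid=3: a[3]=28 < 36, so low = 4
  low=4, high=6, mid=5: a[5]=42 >= 36, so high = 5
  low=4, high=5, mid=4: a[4]=34 < 36, so low = 5
Now low = high = 5, so the insertion index is 5.
Final answer: 5


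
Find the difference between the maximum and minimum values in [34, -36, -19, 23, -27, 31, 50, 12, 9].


Maximum value: 50
Minimum value: -36
Range = 50 - (-36) = 86
Final answer: 86


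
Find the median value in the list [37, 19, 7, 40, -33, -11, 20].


First, sort the list: [-33, -11, 7, 19, 20, 37, 40]
The list has 7 elements (odd count).
The middle index is 3 (0-based), and the element there is 19.
Final answer: 19


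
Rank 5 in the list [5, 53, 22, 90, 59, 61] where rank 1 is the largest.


Sort descending: [90, 61, 59, 53, 22, 5]
Find 5 in the sorted list.
5 is at position 6.
Final answer: 6


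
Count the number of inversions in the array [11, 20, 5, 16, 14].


For each element, count the later elements that are smaller than it:
  11 (index 0): smaller elements after it = [5] -> 1
  20 (index 1): smaller elements after it = [5, 16, 14] -> 3
  5 (index 2): smaller elements after it = [] -> 0
  16 (index 3): smaller elements after it = [14] -> 1
Total inversions = 1 + 3 + 0 + 1 = 5
Final answer: 5


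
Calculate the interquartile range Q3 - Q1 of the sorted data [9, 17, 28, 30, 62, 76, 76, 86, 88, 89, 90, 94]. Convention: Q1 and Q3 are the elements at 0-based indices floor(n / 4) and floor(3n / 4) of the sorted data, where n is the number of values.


The data has n = 12 elements.
Q1 index = floor(12 / 4) = floor(3) = 3; Q3 index = floor(3 * 12 / 4) = floor(9) = 9
Q1 = element at index 3 = 30
Q3 = element at index 9 = 89
IQR = 89 - 30 = 59
Final answer: 59


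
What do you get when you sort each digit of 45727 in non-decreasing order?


The number 45727 has digits: 4, 5, 7, 2, 7
Sorted: 2, 4, 5, 7, 7
Joining the sorted digits gives the result.
Final answer: 24577


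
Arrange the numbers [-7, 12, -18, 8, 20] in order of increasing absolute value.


Compute absolute values:
  |-7| = 7
  |12| = 12
  |-18| = 18
  |8| = 8
  |20| = 20
Absolute values in increasing order: 7 < 8 < 12 < 18 < 20
Listing the original numbers in that order gives the answer.
Final answer: [-7, 8, 12, -18, 20]


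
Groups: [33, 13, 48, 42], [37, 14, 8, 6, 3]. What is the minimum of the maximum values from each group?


Find max of each group:
  Group 1: [33, 13, 48, 42] -> max = 48
  Group 2: [37, 14, 8, 6, 3] -> max = 37
Maxes: [48, 37]
Minimum of maxes = 37
Final answer: 37


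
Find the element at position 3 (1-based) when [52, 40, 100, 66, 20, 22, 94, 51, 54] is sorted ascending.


Sort ascending: [20, 22, 40, 51, 52, 54, 66, 94, 100]
The 3rd element (1-indexed) is at index 2.
Value = 40
Final answer: 40


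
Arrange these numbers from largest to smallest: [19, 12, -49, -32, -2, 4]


Original list: [19, 12, -49, -32, -2, 4]
Repeatedly take the largest remaining element:
  Remaining [19, 12, -49, -32, -2, 4] -> largest is 19
  Remaining [12, -49, -32, -2, 4] -> largest is 12
  Remaining [-49, -32, -2, 4] -> largest is 4
  Remaining [-49, -32, -2] -> largest is -2
  Remaining [-49, -32] -> largest is -32
  Remaining [-49] -> largest is -49
Collecting the picks in order gives the descending list.
Final answer: [19, 12, 4, -2, -32, -49]


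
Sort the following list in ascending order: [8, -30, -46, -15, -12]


Original list: [8, -30, -46, -15, -12]
Repeatedly take the smallest remaining element:
  Remaining [8, -30, -46, -15, -12] -> smallest is -46
  Remaining [8, -30, -15, -12] -> smallest is -30
  Remaining [8, -15, -12] -> smallest is -15
  Remaining [8, -12] -> smallest is -12
  Remaining [8] -> smallest is 8
Collecting the picks in order gives the sorted list.
Final answer: [-46, -30, -15, -12, 8]


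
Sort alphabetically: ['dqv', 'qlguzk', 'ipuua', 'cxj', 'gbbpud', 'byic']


Compare strings character by character (the first differing letter decides):
  'byic' < 'cxj' since 'b' < 'c' at position 1
  'cxj' < 'dqv' since 'c' < 'd' at position 1
  'dqv' < 'gbbpud' since 'd' < 'g' at position 1
  'gbbpud' < 'ipuua' since 'g' < 'i' at position 1
  'ipuua' < 'qlguzk' since 'i' < 'q' at position 1
Chaining these comparisons gives the alphabetical order.
Final answer: ['byic', 'cxj', 'dqv', 'gbbpud', 'ipuua', 'qlguzk']


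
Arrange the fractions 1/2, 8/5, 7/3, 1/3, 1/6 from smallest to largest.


Convert to decimal for comparison:
  1/2 = 0.5
  8/5 = 1.6
  7/3 = 2.3333
  1/3 = 0.3333
  1/6 = 0.1667
Decimals in increasing order: 0.1667 < 0.3333 < 0.5 < 1.6 < 2.3333
Writing each back as its fraction gives the sorted order.
Final answer: 1/6, 1/3, 1/2, 8/5, 7/3


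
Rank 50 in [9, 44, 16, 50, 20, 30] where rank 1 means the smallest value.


Sort ascending: [9, 16, 20, 30, 44, 50]
Find 50 in the sorted list.
50 is at position 6 (1-indexed).
Final answer: 6


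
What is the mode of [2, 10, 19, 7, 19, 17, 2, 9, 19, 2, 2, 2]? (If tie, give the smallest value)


Count the frequency of each value:
  2 appears 5 time(s)
  7 appears 1 time(s)
  9 appears 1 time(s)
  10 appears 1 time(s)
  17 appears 1 time(s)
  19 appears 3 time(s)
Maximum frequency is 5.
Only 2 reaches that frequency, so it is the mode.
Final answer: 2


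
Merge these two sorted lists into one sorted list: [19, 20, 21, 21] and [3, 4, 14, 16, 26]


List A: [19, 20, 21, 21]
List B: [3, 4, 14, 16, 26]
Repeatedly compare the front elements and take the smaller:
  19 vs 3 -> take 3
  19 vs 4 -> take 4
  19 vs 14 -> take 14
  19 vs 16 -> take 16
  19 vs 26 -> take 19
  20 vs 26 -> take 20
  21 vs 26 -> take 21
  21 vs 26 -> take 21
  A is exhausted; append the rest of B: [26]
Final answer: [3, 4, 14, 16, 19, 20, 21, 21, 26]


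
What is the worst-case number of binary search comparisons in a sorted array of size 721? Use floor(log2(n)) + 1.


Binary search halves the search space each step.
Maximum comparisons = floor(log2(721)) + 1
log2(721) = 9.4939
floor(log2(721)) = 9, so 9 + 1 = 10
Final answer: 10


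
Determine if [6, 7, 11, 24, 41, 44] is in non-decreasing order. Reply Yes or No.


Check consecutive pairs:
  6 <= 7? True
  7 <= 11? True
  11 <= 24? True
  24 <= 41? True
  41 <= 44? True
Every consecutive pair is in order, so the list is non-decreasing.
Final answer: Yes


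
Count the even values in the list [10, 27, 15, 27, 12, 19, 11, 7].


Check each element:
  10 is even
  27 is odd
  15 is odd
  27 is odd
  12 is even
  19 is odd
  11 is odd
  7 is odd
Evens: [10, 12]
Count of evens = 2
Final answer: 2


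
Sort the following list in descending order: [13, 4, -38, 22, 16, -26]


Original list: [13, 4, -38, 22, 16, -26]
Repeatedly take the largest remaining element:
  Remaining [13, 4, -38, 22, 16, -26] -> largest is 22
  Remaining [13, 4, -38, 16, -26] -> largest is 16
  Remaining [13, 4, -38, -26] -> largest is 13
  Remaining [4, -38, -26] -> largest is 4
  Remaining [-38, -26] -> largest is -26
  Remaining [-38] -> largest is -38
Collecting the picks in order gives the descending list.
Final answer: [22, 16, 13, 4, -26, -38]


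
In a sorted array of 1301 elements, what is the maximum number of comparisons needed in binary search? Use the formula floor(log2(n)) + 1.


Binary search halves the search space each step.
Maximum comparisons = floor(log2(1301)) + 1
log2(1301) = 10.3454
floor(log2(1301)) = 10, so 10 + 1 = 11
Final answer: 11


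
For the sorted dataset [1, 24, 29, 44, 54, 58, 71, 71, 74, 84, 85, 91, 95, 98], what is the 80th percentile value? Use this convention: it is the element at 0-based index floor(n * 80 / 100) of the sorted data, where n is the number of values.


The dataset has n = 14 elements.
Index = floor(14 * 80 / 100) = floor(1120 / 100) = floor(11.2) = 11
Counting from index 0 in the sorted data, the element at index 11 is 91.
Final answer: 91


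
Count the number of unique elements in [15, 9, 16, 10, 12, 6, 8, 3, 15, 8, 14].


List all unique values:
Distinct values: [3, 6, 8, 9, 10, 12, 14, 15, 16]
Count = 9
Final answer: 9


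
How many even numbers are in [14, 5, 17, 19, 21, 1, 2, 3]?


Check each element:
  14 is even
  5 is odd
  17 is odd
  19 is odd
  21 is odd
  1 is odd
  2 is even
  3 is odd
Evens: [14, 2]
Count of evens = 2
Final answer: 2


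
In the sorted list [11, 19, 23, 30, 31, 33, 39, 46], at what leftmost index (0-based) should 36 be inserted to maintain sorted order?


List is sorted: [11, 19, 23, 30, 31, 33, 39, 46]
We need the leftmost position where 36 can be inserted, i.e. the first index whose element is >= 36 (or the end of the list if none is).
Binary search with low=0, high=8 (0-based indices):
  low=0, high=8, mid=4: a[4]=31 < 36, so low = 5
  low=5, high=8, mid=6: a[6]=39 >= 36, so high = 6
  low=5, high=6, mid=5: a[5]=33 < 36, so low = 6
Now low = high = 6, so the insertion index is 6.
Final answer: 6


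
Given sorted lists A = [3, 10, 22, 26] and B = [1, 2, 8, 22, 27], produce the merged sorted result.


List A: [3, 10, 22, 26]
List B: [1, 2, 8, 22, 27]
Repeatedly compare the front elements and take the smaller:
  3 vs 1 -> take 1
  3 vs 2 -> take 2
  3 vs 8 -> take 3
  10 vs 8 -> take 8
  10 vs 22 -> take 10
  22 vs 22 -> take 22
  26 vs 22 -> take 22
  26 vs 27 -> take 26
  A is exhausted; append the rest of B: [27]
Final answer: [1, 2, 3, 8, 10, 22, 22, 26, 27]


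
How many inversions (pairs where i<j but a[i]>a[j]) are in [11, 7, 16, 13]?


For each element, count the later elements that are smaller than it:
  11 (index 0): smaller elements after it = [7] -> 1
  7 (index 1): smaller elements after it = [] -> 0
  16 (index 2): smaller elements after it = [13] -> 1
Total inversions = 1 + 0 + 1 = 2
Final answer: 2


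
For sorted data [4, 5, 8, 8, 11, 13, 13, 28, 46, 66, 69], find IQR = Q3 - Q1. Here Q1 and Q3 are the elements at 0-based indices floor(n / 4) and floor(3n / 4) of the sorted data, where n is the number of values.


The data has n = 11 elements.
Q1 index = floor(11 / 4) = floor(2.75) = 2; Q3 index = floor(3 * 11 / 4) = floor(8.25) = 8
Q1 = element at index 2 = 8
Q3 = element at index 8 = 46
IQR = 46 - 8 = 38
Final answer: 38


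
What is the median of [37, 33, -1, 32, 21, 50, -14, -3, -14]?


First, sort the list: [-14, -14, -3, -1, 21, 32, 33, 37, 50]
The list has 9 elements (odd count).
The middle index is 4 (0-based), and the element there is 21.
Final answer: 21


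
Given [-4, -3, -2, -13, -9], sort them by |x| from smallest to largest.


Compute absolute values:
  |-4| = 4
  |-3| = 3
  |-2| = 2
  |-13| = 13
  |-9| = 9
Absolute values in increasing order: 2 < 3 < 4 < 9 < 13
Listing the original numbers in that order gives the answer.
Final answer: [-2, -3, -4, -9, -13]


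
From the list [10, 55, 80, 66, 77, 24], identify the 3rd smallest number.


Sort ascending: [10, 24, 55, 66, 77, 80]
The 3rd element (1-indexed) is at index 2.
Value = 55
Final answer: 55


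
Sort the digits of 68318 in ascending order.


The number 68318 has digits: 6, 8, 3, 1, 8
Sorted: 1, 3, 6, 8, 8
Joining the sorted digits gives the result.
Final answer: 13688


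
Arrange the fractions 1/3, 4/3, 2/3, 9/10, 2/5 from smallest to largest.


Convert to decimal for comparison:
  1/3 = 0.3333
  4/3 = 1.3333
  2/3 = 0.6667
  9/10 = 0.9
  2/5 = 0.4
Decimals in increasing order: 0.3333 < 0.4 < 0.6667 < 0.9 < 1.3333
Writing each back as its fraction gives the sorted order.
Final answer: 1/3, 2/5, 2/3, 9/10, 4/3


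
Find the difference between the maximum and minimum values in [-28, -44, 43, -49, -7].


Maximum value: 43
Minimum value: -49
Range = 43 - (-49) = 92
Final answer: 92


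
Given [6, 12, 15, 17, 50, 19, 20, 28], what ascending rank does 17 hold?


Sort ascending: [6, 12, 15, 17, 19, 20, 28, 50]
Find 17 in the sorted list.
17 is at position 4 (1-indexed).
Final answer: 4


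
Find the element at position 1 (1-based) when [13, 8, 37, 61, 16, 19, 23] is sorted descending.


Sort descending: [61, 37, 23, 19, 16, 13, 8]
The 1st element (1-indexed) is at index 0.
Value = 61
Final answer: 61


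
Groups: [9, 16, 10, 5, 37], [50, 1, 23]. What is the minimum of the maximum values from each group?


Find max of each group:
  Group 1: [9, 16, 10, 5, 37] -> max = 37
  Group 2: [50, 1, 23] -> max = 50
Maxes: [37, 50]
Minimum of maxes = 37
Final answer: 37


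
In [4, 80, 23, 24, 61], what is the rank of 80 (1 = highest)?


Sort descending: [80, 61, 24, 23, 4]
Find 80 in the sorted list.
80 is at position 1.
Final answer: 1


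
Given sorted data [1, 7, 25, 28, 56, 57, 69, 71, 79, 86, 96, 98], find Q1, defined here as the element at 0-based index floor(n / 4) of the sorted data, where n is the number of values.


The list has n = 12 elements.
Q1 index = floor(12 / 4) = floor(3) = 3
Counting from index 0 in the sorted data, the element at index 3 is 28.
Final answer: 28


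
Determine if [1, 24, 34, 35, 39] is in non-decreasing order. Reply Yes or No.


Check consecutive pairs:
  1 <= 24? True
  24 <= 34? True
  34 <= 35? True
  35 <= 39? True
Every consecutive pair is in order, so the list is non-decreasing.
Final answer: Yes


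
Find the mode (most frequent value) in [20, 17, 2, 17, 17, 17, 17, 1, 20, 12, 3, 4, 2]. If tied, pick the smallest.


Count the frequency of each value:
  1 appears 1 time(s)
  2 appears 2 time(s)
  3 appears 1 time(s)
  4 appears 1 time(s)
  12 appears 1 time(s)
  17 appears 5 time(s)
  20 appears 2 time(s)
Maximum frequency is 5.
Only 17 reaches that frequency, so it is the mode.
Final answer: 17


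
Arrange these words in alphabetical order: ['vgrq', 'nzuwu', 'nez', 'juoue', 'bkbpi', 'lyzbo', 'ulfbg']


Compare strings character by character (the first differing letter decides):
  'bkbpi' < 'juoue' since 'b' < 'j' at position 1
  'juoue' < 'lyzbo' since 'j' < 'l' at position 1
  'lyzbo' < 'nez' since 'l' < 'n' at position 1
  'nez' < 'nzuwu' since 'e' < 'z' at position 2
  'nzuwu' < 'ulfbg' since 'n' < 'u' at position 1
  'ulfbg' < 'vgrq' since 'u' < 'v' at position 1
Chaining these comparisons gives the alphabetical order.
Final answer: ['bkbpi', 'juoue', 'lyzbo', 'nez', 'nzuwu', 'ulfbg', 'vgrq']


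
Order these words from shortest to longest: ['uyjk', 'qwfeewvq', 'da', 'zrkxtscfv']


Compute lengths:
  'uyjk' has length 4
  'qwfeewvq' has length 8
  'da' has length 2
  'zrkxtscfv' has length 9
Lengths in increasing order: 2 < 4 < 8 < 9
Listing the words in that order gives the answer.
Final answer: ['da', 'uyjk', 'qwfeewvq', 'zrkxtscfv']


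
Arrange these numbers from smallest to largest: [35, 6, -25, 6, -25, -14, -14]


Original list: [35, 6, -25, 6, -25, -14, -14]
Repeatedly take the smallest remaining element:
  Remaining [35, 6, -25, 6, -25, -14, -14] -> smallest is -25
  Remaining [35, 6, 6, -25, -14, -14] -> smallest is -25
  Remaining [35, 6, 6, -14, -14] -> smallest is -14
  Remaining [35, 6, 6, -14] -> smallest is -14
  Remaining [35, 6, 6] -> smallest is 6
  Remaining [35, 6] -> smallest is 6
  Remaining [35] -> smallest is 35
Collecting the picks in order gives the sorted list.
Final answer: [-25, -25, -14, -14, 6, 6, 35]


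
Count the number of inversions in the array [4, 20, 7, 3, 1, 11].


For each element, count the later elements that are smaller than it:
  4 (index 0): smaller elements after it = [3, 1] -> 2
  20 (index 1): smaller elements after it = [7, 3, 1, 11] -> 4
  7 (index 2): smaller elements after it = [3, 1] -> 2
  3 (index 3): smaller elements after it = [1] -> 1
  1 (index 4): smaller elements after it = [] -> 0
Total inversions = 2 + 4 + 2 + 1 + 0 = 9
Final answer: 9


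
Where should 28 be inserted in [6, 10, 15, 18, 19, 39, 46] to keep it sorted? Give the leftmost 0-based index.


List is sorted: [6, 10, 15, 18, 19, 39, 46]
We need the leftmost position where 28 can be inserted, i.e. the first index whose element is >= 28 (or the end of the list if none is).
Binary search with low=0, high=7 (0-based indices):
  low=0, high=7, mid=3: a[3]=18 < 28, so low = 4
  low=4, high=7, mid=5: a[5]=39 >= 28, so high = 5
  low=4, high=5, mid=4: a[4]=19 < 28, so low = 5
Now low = high = 5, so the insertion index is 5.
Final answer: 5


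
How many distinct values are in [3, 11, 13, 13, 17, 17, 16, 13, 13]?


List all unique values:
Distinct values: [3, 11, 13, 16, 17]
Count = 5
Final answer: 5


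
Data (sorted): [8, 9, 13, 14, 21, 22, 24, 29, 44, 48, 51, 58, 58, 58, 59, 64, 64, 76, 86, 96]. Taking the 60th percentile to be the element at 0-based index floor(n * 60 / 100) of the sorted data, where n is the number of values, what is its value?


The dataset has n = 20 elements.
Index = floor(20 * 60 / 100) = floor(1200 / 100) = floor(12) = 12
Counting from index 0 in the sorted data, the element at index 12 is 58.
Final answer: 58


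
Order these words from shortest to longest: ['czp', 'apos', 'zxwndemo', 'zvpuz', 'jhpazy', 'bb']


Compute lengths:
  'czp' has length 3
  'apos' has length 4
  'zxwndemo' has length 8
  'zvpuz' has length 5
  'jhpazy' has length 6
  'bb' has length 2
Lengths in increasing order: 2 < 3 < 4 < 5 < 6 < 8
Listing the words in that order gives the answer.
Final answer: ['bb', 'czp', 'apos', 'zvpuz', 'jhpazy', 'zxwndemo']


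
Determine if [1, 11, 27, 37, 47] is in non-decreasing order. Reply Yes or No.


Check consecutive pairs:
  1 <= 11? True
  11 <= 27? True
  27 <= 37? True
  37 <= 47? True
Every consecutive pair is in order, so the list is non-decreasing.
Final answer: Yes


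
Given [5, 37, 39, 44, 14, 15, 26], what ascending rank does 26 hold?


Sort ascending: [5, 14, 15, 26, 37, 39, 44]
Find 26 in the sorted list.
26 is at position 4 (1-indexed).
Final answer: 4


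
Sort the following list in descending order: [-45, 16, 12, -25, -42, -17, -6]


Original list: [-45, 16, 12, -25, -42, -17, -6]
Repeatedly take the largest remaining element:
  Remaining [-45, 16, 12, -25, -42, -17, -6] -> largest is 16
  Remaining [-45, 12, -25, -42, -17, -6] -> largest is 12
  Remaining [-45, -25, -42, -17, -6] -> largest is -6
  Remaining [-45, -25, -42, -17] -> largest is -17
  Remaining [-45, -25, -42] -> largest is -25
  Remaining [-45, -42] -> largest is -42
  Remaining [-45] -> largest is -45
Collecting the picks in order gives the descending list.
Final answer: [16, 12, -6, -17, -25, -42, -45]


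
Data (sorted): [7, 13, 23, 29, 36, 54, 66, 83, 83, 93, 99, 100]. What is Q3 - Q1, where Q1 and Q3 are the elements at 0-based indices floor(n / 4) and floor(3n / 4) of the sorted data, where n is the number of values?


The data has n = 12 elements.
Q1 index = floor(12 / 4) = floor(3) = 3; Q3 index = floor(3 * 12 / 4) = floor(9) = 9
Q1 = element at index 3 = 29
Q3 = element at index 9 = 93
IQR = 93 - 29 = 64
Final answer: 64
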